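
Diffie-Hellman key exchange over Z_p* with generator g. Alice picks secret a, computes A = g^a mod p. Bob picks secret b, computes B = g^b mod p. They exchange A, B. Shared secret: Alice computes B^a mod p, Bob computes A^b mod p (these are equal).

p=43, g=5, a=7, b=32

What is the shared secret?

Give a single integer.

A = 5^7 mod 43  (bits of 7 = 111)
  bit 0 = 1: r = r^2 * 5 mod 43 = 1^2 * 5 = 1*5 = 5
  bit 1 = 1: r = r^2 * 5 mod 43 = 5^2 * 5 = 25*5 = 39
  bit 2 = 1: r = r^2 * 5 mod 43 = 39^2 * 5 = 16*5 = 37
  -> A = 37
B = 5^32 mod 43  (bits of 32 = 100000)
  bit 0 = 1: r = r^2 * 5 mod 43 = 1^2 * 5 = 1*5 = 5
  bit 1 = 0: r = r^2 mod 43 = 5^2 = 25
  bit 2 = 0: r = r^2 mod 43 = 25^2 = 23
  bit 3 = 0: r = r^2 mod 43 = 23^2 = 13
  bit 4 = 0: r = r^2 mod 43 = 13^2 = 40
  bit 5 = 0: r = r^2 mod 43 = 40^2 = 9
  -> B = 9
s = B^a = 9^7 mod 43  (bits of 7 = 111)
  bit 0 = 1: r = r^2 * 9 mod 43 = 1^2 * 9 = 1*9 = 9
  bit 1 = 1: r = r^2 * 9 mod 43 = 9^2 * 9 = 38*9 = 41
  bit 2 = 1: r = r^2 * 9 mod 43 = 41^2 * 9 = 4*9 = 36
  -> s = B^a = 36

Answer: 36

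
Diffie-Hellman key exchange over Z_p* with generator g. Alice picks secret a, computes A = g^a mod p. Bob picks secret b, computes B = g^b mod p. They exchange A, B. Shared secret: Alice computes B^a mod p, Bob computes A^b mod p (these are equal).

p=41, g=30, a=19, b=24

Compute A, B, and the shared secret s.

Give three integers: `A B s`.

Answer: 15 37 10

Derivation:
A = 30^19 mod 41  (bits of 19 = 10011)
  bit 0 = 1: r = r^2 * 30 mod 41 = 1^2 * 30 = 1*30 = 30
  bit 1 = 0: r = r^2 mod 41 = 30^2 = 39
  bit 2 = 0: r = r^2 mod 41 = 39^2 = 4
  bit 3 = 1: r = r^2 * 30 mod 41 = 4^2 * 30 = 16*30 = 29
  bit 4 = 1: r = r^2 * 30 mod 41 = 29^2 * 30 = 21*30 = 15
  -> A = 15
B = 30^24 mod 41  (bits of 24 = 11000)
  bit 0 = 1: r = r^2 * 30 mod 41 = 1^2 * 30 = 1*30 = 30
  bit 1 = 1: r = r^2 * 30 mod 41 = 30^2 * 30 = 39*30 = 22
  bit 2 = 0: r = r^2 mod 41 = 22^2 = 33
  bit 3 = 0: r = r^2 mod 41 = 33^2 = 23
  bit 4 = 0: r = r^2 mod 41 = 23^2 = 37
  -> B = 37
s = B^a = 37^19 mod 41  (bits of 19 = 10011)
  bit 0 = 1: r = r^2 * 37 mod 41 = 1^2 * 37 = 1*37 = 37
  bit 1 = 0: r = r^2 mod 41 = 37^2 = 16
  bit 2 = 0: r = r^2 mod 41 = 16^2 = 10
  bit 3 = 1: r = r^2 * 37 mod 41 = 10^2 * 37 = 18*37 = 10
  bit 4 = 1: r = r^2 * 37 mod 41 = 10^2 * 37 = 18*37 = 10
  -> s = B^a = 10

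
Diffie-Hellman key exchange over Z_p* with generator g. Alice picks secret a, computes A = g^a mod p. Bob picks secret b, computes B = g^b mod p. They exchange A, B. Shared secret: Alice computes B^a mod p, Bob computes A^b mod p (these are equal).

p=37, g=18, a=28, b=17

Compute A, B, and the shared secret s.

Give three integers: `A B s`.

Answer: 34 2 12

Derivation:
A = 18^28 mod 37  (bits of 28 = 11100)
  bit 0 = 1: r = r^2 * 18 mod 37 = 1^2 * 18 = 1*18 = 18
  bit 1 = 1: r = r^2 * 18 mod 37 = 18^2 * 18 = 28*18 = 23
  bit 2 = 1: r = r^2 * 18 mod 37 = 23^2 * 18 = 11*18 = 13
  bit 3 = 0: r = r^2 mod 37 = 13^2 = 21
  bit 4 = 0: r = r^2 mod 37 = 21^2 = 34
  -> A = 34
B = 18^17 mod 37  (bits of 17 = 10001)
  bit 0 = 1: r = r^2 * 18 mod 37 = 1^2 * 18 = 1*18 = 18
  bit 1 = 0: r = r^2 mod 37 = 18^2 = 28
  bit 2 = 0: r = r^2 mod 37 = 28^2 = 7
  bit 3 = 0: r = r^2 mod 37 = 7^2 = 12
  bit 4 = 1: r = r^2 * 18 mod 37 = 12^2 * 18 = 33*18 = 2
  -> B = 2
s = B^a = 2^28 mod 37  (bits of 28 = 11100)
  bit 0 = 1: r = r^2 * 2 mod 37 = 1^2 * 2 = 1*2 = 2
  bit 1 = 1: r = r^2 * 2 mod 37 = 2^2 * 2 = 4*2 = 8
  bit 2 = 1: r = r^2 * 2 mod 37 = 8^2 * 2 = 27*2 = 17
  bit 3 = 0: r = r^2 mod 37 = 17^2 = 30
  bit 4 = 0: r = r^2 mod 37 = 30^2 = 12
  -> s = B^a = 12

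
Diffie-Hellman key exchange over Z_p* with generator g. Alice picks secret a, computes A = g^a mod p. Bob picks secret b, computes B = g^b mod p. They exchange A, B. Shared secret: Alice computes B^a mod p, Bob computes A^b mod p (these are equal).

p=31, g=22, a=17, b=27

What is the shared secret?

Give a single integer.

Answer: 27

Derivation:
A = 22^17 mod 31  (bits of 17 = 10001)
  bit 0 = 1: r = r^2 * 22 mod 31 = 1^2 * 22 = 1*22 = 22
  bit 1 = 0: r = r^2 mod 31 = 22^2 = 19
  bit 2 = 0: r = r^2 mod 31 = 19^2 = 20
  bit 3 = 0: r = r^2 mod 31 = 20^2 = 28
  bit 4 = 1: r = r^2 * 22 mod 31 = 28^2 * 22 = 9*22 = 12
  -> A = 12
B = 22^27 mod 31  (bits of 27 = 11011)
  bit 0 = 1: r = r^2 * 22 mod 31 = 1^2 * 22 = 1*22 = 22
  bit 1 = 1: r = r^2 * 22 mod 31 = 22^2 * 22 = 19*22 = 15
  bit 2 = 0: r = r^2 mod 31 = 15^2 = 8
  bit 3 = 1: r = r^2 * 22 mod 31 = 8^2 * 22 = 2*22 = 13
  bit 4 = 1: r = r^2 * 22 mod 31 = 13^2 * 22 = 14*22 = 29
  -> B = 29
s = B^a = 29^17 mod 31  (bits of 17 = 10001)
  bit 0 = 1: r = r^2 * 29 mod 31 = 1^2 * 29 = 1*29 = 29
  bit 1 = 0: r = r^2 mod 31 = 29^2 = 4
  bit 2 = 0: r = r^2 mod 31 = 4^2 = 16
  bit 3 = 0: r = r^2 mod 31 = 16^2 = 8
  bit 4 = 1: r = r^2 * 29 mod 31 = 8^2 * 29 = 2*29 = 27
  -> s = B^a = 27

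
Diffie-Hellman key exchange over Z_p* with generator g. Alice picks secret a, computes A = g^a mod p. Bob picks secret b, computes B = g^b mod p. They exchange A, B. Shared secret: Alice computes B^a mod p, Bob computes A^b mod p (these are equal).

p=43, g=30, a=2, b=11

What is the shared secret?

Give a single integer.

Answer: 13

Derivation:
A = 30^2 mod 43  (bits of 2 = 10)
  bit 0 = 1: r = r^2 * 30 mod 43 = 1^2 * 30 = 1*30 = 30
  bit 1 = 0: r = r^2 mod 43 = 30^2 = 40
  -> A = 40
B = 30^11 mod 43  (bits of 11 = 1011)
  bit 0 = 1: r = r^2 * 30 mod 43 = 1^2 * 30 = 1*30 = 30
  bit 1 = 0: r = r^2 mod 43 = 30^2 = 40
  bit 2 = 1: r = r^2 * 30 mod 43 = 40^2 * 30 = 9*30 = 12
  bit 3 = 1: r = r^2 * 30 mod 43 = 12^2 * 30 = 15*30 = 20
  -> B = 20
s = B^a = 20^2 mod 43  (bits of 2 = 10)
  bit 0 = 1: r = r^2 * 20 mod 43 = 1^2 * 20 = 1*20 = 20
  bit 1 = 0: r = r^2 mod 43 = 20^2 = 13
  -> s = B^a = 13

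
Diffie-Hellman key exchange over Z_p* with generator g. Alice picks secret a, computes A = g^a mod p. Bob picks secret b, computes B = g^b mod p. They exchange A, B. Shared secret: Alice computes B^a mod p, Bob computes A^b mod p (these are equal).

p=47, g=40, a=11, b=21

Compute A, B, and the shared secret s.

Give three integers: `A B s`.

A = 40^11 mod 47  (bits of 11 = 1011)
  bit 0 = 1: r = r^2 * 40 mod 47 = 1^2 * 40 = 1*40 = 40
  bit 1 = 0: r = r^2 mod 47 = 40^2 = 2
  bit 2 = 1: r = r^2 * 40 mod 47 = 2^2 * 40 = 4*40 = 19
  bit 3 = 1: r = r^2 * 40 mod 47 = 19^2 * 40 = 32*40 = 11
  -> A = 11
B = 40^21 mod 47  (bits of 21 = 10101)
  bit 0 = 1: r = r^2 * 40 mod 47 = 1^2 * 40 = 1*40 = 40
  bit 1 = 0: r = r^2 mod 47 = 40^2 = 2
  bit 2 = 1: r = r^2 * 40 mod 47 = 2^2 * 40 = 4*40 = 19
  bit 3 = 0: r = r^2 mod 47 = 19^2 = 32
  bit 4 = 1: r = r^2 * 40 mod 47 = 32^2 * 40 = 37*40 = 23
  -> B = 23
s = B^a = 23^11 mod 47  (bits of 11 = 1011)
  bit 0 = 1: r = r^2 * 23 mod 47 = 1^2 * 23 = 1*23 = 23
  bit 1 = 0: r = r^2 mod 47 = 23^2 = 12
  bit 2 = 1: r = r^2 * 23 mod 47 = 12^2 * 23 = 3*23 = 22
  bit 3 = 1: r = r^2 * 23 mod 47 = 22^2 * 23 = 14*23 = 40
  -> s = B^a = 40

Answer: 11 23 40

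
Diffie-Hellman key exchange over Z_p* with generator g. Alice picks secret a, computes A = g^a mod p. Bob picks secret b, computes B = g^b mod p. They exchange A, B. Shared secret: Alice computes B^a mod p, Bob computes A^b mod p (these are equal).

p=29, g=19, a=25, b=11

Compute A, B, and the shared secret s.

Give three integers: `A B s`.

Answer: 2 27 18

Derivation:
A = 19^25 mod 29  (bits of 25 = 11001)
  bit 0 = 1: r = r^2 * 19 mod 29 = 1^2 * 19 = 1*19 = 19
  bit 1 = 1: r = r^2 * 19 mod 29 = 19^2 * 19 = 13*19 = 15
  bit 2 = 0: r = r^2 mod 29 = 15^2 = 22
  bit 3 = 0: r = r^2 mod 29 = 22^2 = 20
  bit 4 = 1: r = r^2 * 19 mod 29 = 20^2 * 19 = 23*19 = 2
  -> A = 2
B = 19^11 mod 29  (bits of 11 = 1011)
  bit 0 = 1: r = r^2 * 19 mod 29 = 1^2 * 19 = 1*19 = 19
  bit 1 = 0: r = r^2 mod 29 = 19^2 = 13
  bit 2 = 1: r = r^2 * 19 mod 29 = 13^2 * 19 = 24*19 = 21
  bit 3 = 1: r = r^2 * 19 mod 29 = 21^2 * 19 = 6*19 = 27
  -> B = 27
s = B^a = 27^25 mod 29  (bits of 25 = 11001)
  bit 0 = 1: r = r^2 * 27 mod 29 = 1^2 * 27 = 1*27 = 27
  bit 1 = 1: r = r^2 * 27 mod 29 = 27^2 * 27 = 4*27 = 21
  bit 2 = 0: r = r^2 mod 29 = 21^2 = 6
  bit 3 = 0: r = r^2 mod 29 = 6^2 = 7
  bit 4 = 1: r = r^2 * 27 mod 29 = 7^2 * 27 = 20*27 = 18
  -> s = B^a = 18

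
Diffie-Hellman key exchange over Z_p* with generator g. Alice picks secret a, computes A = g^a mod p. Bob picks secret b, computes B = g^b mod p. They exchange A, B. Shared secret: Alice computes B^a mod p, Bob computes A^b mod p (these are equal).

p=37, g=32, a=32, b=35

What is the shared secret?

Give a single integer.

A = 32^32 mod 37  (bits of 32 = 100000)
  bit 0 = 1: r = r^2 * 32 mod 37 = 1^2 * 32 = 1*32 = 32
  bit 1 = 0: r = r^2 mod 37 = 32^2 = 25
  bit 2 = 0: r = r^2 mod 37 = 25^2 = 33
  bit 3 = 0: r = r^2 mod 37 = 33^2 = 16
  bit 4 = 0: r = r^2 mod 37 = 16^2 = 34
  bit 5 = 0: r = r^2 mod 37 = 34^2 = 9
  -> A = 9
B = 32^35 mod 37  (bits of 35 = 100011)
  bit 0 = 1: r = r^2 * 32 mod 37 = 1^2 * 32 = 1*32 = 32
  bit 1 = 0: r = r^2 mod 37 = 32^2 = 25
  bit 2 = 0: r = r^2 mod 37 = 25^2 = 33
  bit 3 = 0: r = r^2 mod 37 = 33^2 = 16
  bit 4 = 1: r = r^2 * 32 mod 37 = 16^2 * 32 = 34*32 = 15
  bit 5 = 1: r = r^2 * 32 mod 37 = 15^2 * 32 = 3*32 = 22
  -> B = 22
s = B^a = 22^32 mod 37  (bits of 32 = 100000)
  bit 0 = 1: r = r^2 * 22 mod 37 = 1^2 * 22 = 1*22 = 22
  bit 1 = 0: r = r^2 mod 37 = 22^2 = 3
  bit 2 = 0: r = r^2 mod 37 = 3^2 = 9
  bit 3 = 0: r = r^2 mod 37 = 9^2 = 7
  bit 4 = 0: r = r^2 mod 37 = 7^2 = 12
  bit 5 = 0: r = r^2 mod 37 = 12^2 = 33
  -> s = B^a = 33

Answer: 33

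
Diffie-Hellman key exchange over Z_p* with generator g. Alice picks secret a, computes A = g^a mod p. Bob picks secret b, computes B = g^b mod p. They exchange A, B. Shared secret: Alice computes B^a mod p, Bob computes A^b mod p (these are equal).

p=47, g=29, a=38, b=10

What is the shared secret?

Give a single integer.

A = 29^38 mod 47  (bits of 38 = 100110)
  bit 0 = 1: r = r^2 * 29 mod 47 = 1^2 * 29 = 1*29 = 29
  bit 1 = 0: r = r^2 mod 47 = 29^2 = 42
  bit 2 = 0: r = r^2 mod 47 = 42^2 = 25
  bit 3 = 1: r = r^2 * 29 mod 47 = 25^2 * 29 = 14*29 = 30
  bit 4 = 1: r = r^2 * 29 mod 47 = 30^2 * 29 = 7*29 = 15
  bit 5 = 0: r = r^2 mod 47 = 15^2 = 37
  -> A = 37
B = 29^10 mod 47  (bits of 10 = 1010)
  bit 0 = 1: r = r^2 * 29 mod 47 = 1^2 * 29 = 1*29 = 29
  bit 1 = 0: r = r^2 mod 47 = 29^2 = 42
  bit 2 = 1: r = r^2 * 29 mod 47 = 42^2 * 29 = 25*29 = 20
  bit 3 = 0: r = r^2 mod 47 = 20^2 = 24
  -> B = 24
s = B^a = 24^38 mod 47  (bits of 38 = 100110)
  bit 0 = 1: r = r^2 * 24 mod 47 = 1^2 * 24 = 1*24 = 24
  bit 1 = 0: r = r^2 mod 47 = 24^2 = 12
  bit 2 = 0: r = r^2 mod 47 = 12^2 = 3
  bit 3 = 1: r = r^2 * 24 mod 47 = 3^2 * 24 = 9*24 = 28
  bit 4 = 1: r = r^2 * 24 mod 47 = 28^2 * 24 = 32*24 = 16
  bit 5 = 0: r = r^2 mod 47 = 16^2 = 21
  -> s = B^a = 21

Answer: 21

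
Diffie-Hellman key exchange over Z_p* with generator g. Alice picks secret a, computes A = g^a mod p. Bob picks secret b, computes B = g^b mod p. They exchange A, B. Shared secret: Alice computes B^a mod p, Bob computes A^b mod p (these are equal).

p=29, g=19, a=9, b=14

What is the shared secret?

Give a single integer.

Answer: 28

Derivation:
A = 19^9 mod 29  (bits of 9 = 1001)
  bit 0 = 1: r = r^2 * 19 mod 29 = 1^2 * 19 = 1*19 = 19
  bit 1 = 0: r = r^2 mod 29 = 19^2 = 13
  bit 2 = 0: r = r^2 mod 29 = 13^2 = 24
  bit 3 = 1: r = r^2 * 19 mod 29 = 24^2 * 19 = 25*19 = 11
  -> A = 11
B = 19^14 mod 29  (bits of 14 = 1110)
  bit 0 = 1: r = r^2 * 19 mod 29 = 1^2 * 19 = 1*19 = 19
  bit 1 = 1: r = r^2 * 19 mod 29 = 19^2 * 19 = 13*19 = 15
  bit 2 = 1: r = r^2 * 19 mod 29 = 15^2 * 19 = 22*19 = 12
  bit 3 = 0: r = r^2 mod 29 = 12^2 = 28
  -> B = 28
s = B^a = 28^9 mod 29  (bits of 9 = 1001)
  bit 0 = 1: r = r^2 * 28 mod 29 = 1^2 * 28 = 1*28 = 28
  bit 1 = 0: r = r^2 mod 29 = 28^2 = 1
  bit 2 = 0: r = r^2 mod 29 = 1^2 = 1
  bit 3 = 1: r = r^2 * 28 mod 29 = 1^2 * 28 = 1*28 = 28
  -> s = B^a = 28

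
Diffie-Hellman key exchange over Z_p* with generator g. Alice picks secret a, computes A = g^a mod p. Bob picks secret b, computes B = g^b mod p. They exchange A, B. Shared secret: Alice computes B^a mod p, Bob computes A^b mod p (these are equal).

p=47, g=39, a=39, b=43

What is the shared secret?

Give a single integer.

Answer: 11

Derivation:
A = 39^39 mod 47  (bits of 39 = 100111)
  bit 0 = 1: r = r^2 * 39 mod 47 = 1^2 * 39 = 1*39 = 39
  bit 1 = 0: r = r^2 mod 47 = 39^2 = 17
  bit 2 = 0: r = r^2 mod 47 = 17^2 = 7
  bit 3 = 1: r = r^2 * 39 mod 47 = 7^2 * 39 = 2*39 = 31
  bit 4 = 1: r = r^2 * 39 mod 47 = 31^2 * 39 = 21*39 = 20
  bit 5 = 1: r = r^2 * 39 mod 47 = 20^2 * 39 = 24*39 = 43
  -> A = 43
B = 39^43 mod 47  (bits of 43 = 101011)
  bit 0 = 1: r = r^2 * 39 mod 47 = 1^2 * 39 = 1*39 = 39
  bit 1 = 0: r = r^2 mod 47 = 39^2 = 17
  bit 2 = 1: r = r^2 * 39 mod 47 = 17^2 * 39 = 7*39 = 38
  bit 3 = 0: r = r^2 mod 47 = 38^2 = 34
  bit 4 = 1: r = r^2 * 39 mod 47 = 34^2 * 39 = 28*39 = 11
  bit 5 = 1: r = r^2 * 39 mod 47 = 11^2 * 39 = 27*39 = 19
  -> B = 19
s = B^a = 19^39 mod 47  (bits of 39 = 100111)
  bit 0 = 1: r = r^2 * 19 mod 47 = 1^2 * 19 = 1*19 = 19
  bit 1 = 0: r = r^2 mod 47 = 19^2 = 32
  bit 2 = 0: r = r^2 mod 47 = 32^2 = 37
  bit 3 = 1: r = r^2 * 19 mod 47 = 37^2 * 19 = 6*19 = 20
  bit 4 = 1: r = r^2 * 19 mod 47 = 20^2 * 19 = 24*19 = 33
  bit 5 = 1: r = r^2 * 19 mod 47 = 33^2 * 19 = 8*19 = 11
  -> s = B^a = 11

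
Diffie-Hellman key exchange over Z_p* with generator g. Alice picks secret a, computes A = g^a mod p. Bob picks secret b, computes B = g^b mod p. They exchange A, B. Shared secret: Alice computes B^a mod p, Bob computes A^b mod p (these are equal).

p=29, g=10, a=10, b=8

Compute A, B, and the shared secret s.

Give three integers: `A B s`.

A = 10^10 mod 29  (bits of 10 = 1010)
  bit 0 = 1: r = r^2 * 10 mod 29 = 1^2 * 10 = 1*10 = 10
  bit 1 = 0: r = r^2 mod 29 = 10^2 = 13
  bit 2 = 1: r = r^2 * 10 mod 29 = 13^2 * 10 = 24*10 = 8
  bit 3 = 0: r = r^2 mod 29 = 8^2 = 6
  -> A = 6
B = 10^8 mod 29  (bits of 8 = 1000)
  bit 0 = 1: r = r^2 * 10 mod 29 = 1^2 * 10 = 1*10 = 10
  bit 1 = 0: r = r^2 mod 29 = 10^2 = 13
  bit 2 = 0: r = r^2 mod 29 = 13^2 = 24
  bit 3 = 0: r = r^2 mod 29 = 24^2 = 25
  -> B = 25
s = B^a = 25^10 mod 29  (bits of 10 = 1010)
  bit 0 = 1: r = r^2 * 25 mod 29 = 1^2 * 25 = 1*25 = 25
  bit 1 = 0: r = r^2 mod 29 = 25^2 = 16
  bit 2 = 1: r = r^2 * 25 mod 29 = 16^2 * 25 = 24*25 = 20
  bit 3 = 0: r = r^2 mod 29 = 20^2 = 23
  -> s = B^a = 23

Answer: 6 25 23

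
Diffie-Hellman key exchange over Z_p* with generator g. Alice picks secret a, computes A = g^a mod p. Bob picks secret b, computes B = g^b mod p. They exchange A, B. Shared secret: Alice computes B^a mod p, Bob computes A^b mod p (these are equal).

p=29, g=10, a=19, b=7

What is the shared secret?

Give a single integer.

A = 10^19 mod 29  (bits of 19 = 10011)
  bit 0 = 1: r = r^2 * 10 mod 29 = 1^2 * 10 = 1*10 = 10
  bit 1 = 0: r = r^2 mod 29 = 10^2 = 13
  bit 2 = 0: r = r^2 mod 29 = 13^2 = 24
  bit 3 = 1: r = r^2 * 10 mod 29 = 24^2 * 10 = 25*10 = 18
  bit 4 = 1: r = r^2 * 10 mod 29 = 18^2 * 10 = 5*10 = 21
  -> A = 21
B = 10^7 mod 29  (bits of 7 = 111)
  bit 0 = 1: r = r^2 * 10 mod 29 = 1^2 * 10 = 1*10 = 10
  bit 1 = 1: r = r^2 * 10 mod 29 = 10^2 * 10 = 13*10 = 14
  bit 2 = 1: r = r^2 * 10 mod 29 = 14^2 * 10 = 22*10 = 17
  -> B = 17
s = B^a = 17^19 mod 29  (bits of 19 = 10011)
  bit 0 = 1: r = r^2 * 17 mod 29 = 1^2 * 17 = 1*17 = 17
  bit 1 = 0: r = r^2 mod 29 = 17^2 = 28
  bit 2 = 0: r = r^2 mod 29 = 28^2 = 1
  bit 3 = 1: r = r^2 * 17 mod 29 = 1^2 * 17 = 1*17 = 17
  bit 4 = 1: r = r^2 * 17 mod 29 = 17^2 * 17 = 28*17 = 12
  -> s = B^a = 12

Answer: 12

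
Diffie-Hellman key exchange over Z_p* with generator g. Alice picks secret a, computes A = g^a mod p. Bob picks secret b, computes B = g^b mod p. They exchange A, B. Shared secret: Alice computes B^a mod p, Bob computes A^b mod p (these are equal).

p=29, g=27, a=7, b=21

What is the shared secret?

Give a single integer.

Answer: 17

Derivation:
A = 27^7 mod 29  (bits of 7 = 111)
  bit 0 = 1: r = r^2 * 27 mod 29 = 1^2 * 27 = 1*27 = 27
  bit 1 = 1: r = r^2 * 27 mod 29 = 27^2 * 27 = 4*27 = 21
  bit 2 = 1: r = r^2 * 27 mod 29 = 21^2 * 27 = 6*27 = 17
  -> A = 17
B = 27^21 mod 29  (bits of 21 = 10101)
  bit 0 = 1: r = r^2 * 27 mod 29 = 1^2 * 27 = 1*27 = 27
  bit 1 = 0: r = r^2 mod 29 = 27^2 = 4
  bit 2 = 1: r = r^2 * 27 mod 29 = 4^2 * 27 = 16*27 = 26
  bit 3 = 0: r = r^2 mod 29 = 26^2 = 9
  bit 4 = 1: r = r^2 * 27 mod 29 = 9^2 * 27 = 23*27 = 12
  -> B = 12
s = B^a = 12^7 mod 29  (bits of 7 = 111)
  bit 0 = 1: r = r^2 * 12 mod 29 = 1^2 * 12 = 1*12 = 12
  bit 1 = 1: r = r^2 * 12 mod 29 = 12^2 * 12 = 28*12 = 17
  bit 2 = 1: r = r^2 * 12 mod 29 = 17^2 * 12 = 28*12 = 17
  -> s = B^a = 17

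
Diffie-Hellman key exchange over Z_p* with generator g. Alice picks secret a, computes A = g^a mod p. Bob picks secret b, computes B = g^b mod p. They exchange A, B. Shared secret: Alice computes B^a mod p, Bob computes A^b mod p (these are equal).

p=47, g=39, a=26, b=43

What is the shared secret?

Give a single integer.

A = 39^26 mod 47  (bits of 26 = 11010)
  bit 0 = 1: r = r^2 * 39 mod 47 = 1^2 * 39 = 1*39 = 39
  bit 1 = 1: r = r^2 * 39 mod 47 = 39^2 * 39 = 17*39 = 5
  bit 2 = 0: r = r^2 mod 47 = 5^2 = 25
  bit 3 = 1: r = r^2 * 39 mod 47 = 25^2 * 39 = 14*39 = 29
  bit 4 = 0: r = r^2 mod 47 = 29^2 = 42
  -> A = 42
B = 39^43 mod 47  (bits of 43 = 101011)
  bit 0 = 1: r = r^2 * 39 mod 47 = 1^2 * 39 = 1*39 = 39
  bit 1 = 0: r = r^2 mod 47 = 39^2 = 17
  bit 2 = 1: r = r^2 * 39 mod 47 = 17^2 * 39 = 7*39 = 38
  bit 3 = 0: r = r^2 mod 47 = 38^2 = 34
  bit 4 = 1: r = r^2 * 39 mod 47 = 34^2 * 39 = 28*39 = 11
  bit 5 = 1: r = r^2 * 39 mod 47 = 11^2 * 39 = 27*39 = 19
  -> B = 19
s = B^a = 19^26 mod 47  (bits of 26 = 11010)
  bit 0 = 1: r = r^2 * 19 mod 47 = 1^2 * 19 = 1*19 = 19
  bit 1 = 1: r = r^2 * 19 mod 47 = 19^2 * 19 = 32*19 = 44
  bit 2 = 0: r = r^2 mod 47 = 44^2 = 9
  bit 3 = 1: r = r^2 * 19 mod 47 = 9^2 * 19 = 34*19 = 35
  bit 4 = 0: r = r^2 mod 47 = 35^2 = 3
  -> s = B^a = 3

Answer: 3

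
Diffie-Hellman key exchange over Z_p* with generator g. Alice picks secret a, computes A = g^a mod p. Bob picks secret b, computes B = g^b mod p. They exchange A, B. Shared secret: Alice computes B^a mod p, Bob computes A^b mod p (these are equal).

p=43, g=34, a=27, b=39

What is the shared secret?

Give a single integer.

A = 34^27 mod 43  (bits of 27 = 11011)
  bit 0 = 1: r = r^2 * 34 mod 43 = 1^2 * 34 = 1*34 = 34
  bit 1 = 1: r = r^2 * 34 mod 43 = 34^2 * 34 = 38*34 = 2
  bit 2 = 0: r = r^2 mod 43 = 2^2 = 4
  bit 3 = 1: r = r^2 * 34 mod 43 = 4^2 * 34 = 16*34 = 28
  bit 4 = 1: r = r^2 * 34 mod 43 = 28^2 * 34 = 10*34 = 39
  -> A = 39
B = 34^39 mod 43  (bits of 39 = 100111)
  bit 0 = 1: r = r^2 * 34 mod 43 = 1^2 * 34 = 1*34 = 34
  bit 1 = 0: r = r^2 mod 43 = 34^2 = 38
  bit 2 = 0: r = r^2 mod 43 = 38^2 = 25
  bit 3 = 1: r = r^2 * 34 mod 43 = 25^2 * 34 = 23*34 = 8
  bit 4 = 1: r = r^2 * 34 mod 43 = 8^2 * 34 = 21*34 = 26
  bit 5 = 1: r = r^2 * 34 mod 43 = 26^2 * 34 = 31*34 = 22
  -> B = 22
s = B^a = 22^27 mod 43  (bits of 27 = 11011)
  bit 0 = 1: r = r^2 * 22 mod 43 = 1^2 * 22 = 1*22 = 22
  bit 1 = 1: r = r^2 * 22 mod 43 = 22^2 * 22 = 11*22 = 27
  bit 2 = 0: r = r^2 mod 43 = 27^2 = 41
  bit 3 = 1: r = r^2 * 22 mod 43 = 41^2 * 22 = 4*22 = 2
  bit 4 = 1: r = r^2 * 22 mod 43 = 2^2 * 22 = 4*22 = 2
  -> s = B^a = 2

Answer: 2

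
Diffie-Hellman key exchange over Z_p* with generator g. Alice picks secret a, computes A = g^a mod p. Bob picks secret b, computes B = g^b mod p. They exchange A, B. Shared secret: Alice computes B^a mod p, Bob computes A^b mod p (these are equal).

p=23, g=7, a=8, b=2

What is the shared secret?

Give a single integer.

A = 7^8 mod 23  (bits of 8 = 1000)
  bit 0 = 1: r = r^2 * 7 mod 23 = 1^2 * 7 = 1*7 = 7
  bit 1 = 0: r = r^2 mod 23 = 7^2 = 3
  bit 2 = 0: r = r^2 mod 23 = 3^2 = 9
  bit 3 = 0: r = r^2 mod 23 = 9^2 = 12
  -> A = 12
B = 7^2 mod 23  (bits of 2 = 10)
  bit 0 = 1: r = r^2 * 7 mod 23 = 1^2 * 7 = 1*7 = 7
  bit 1 = 0: r = r^2 mod 23 = 7^2 = 3
  -> B = 3
s = B^a = 3^8 mod 23  (bits of 8 = 1000)
  bit 0 = 1: r = r^2 * 3 mod 23 = 1^2 * 3 = 1*3 = 3
  bit 1 = 0: r = r^2 mod 23 = 3^2 = 9
  bit 2 = 0: r = r^2 mod 23 = 9^2 = 12
  bit 3 = 0: r = r^2 mod 23 = 12^2 = 6
  -> s = B^a = 6

Answer: 6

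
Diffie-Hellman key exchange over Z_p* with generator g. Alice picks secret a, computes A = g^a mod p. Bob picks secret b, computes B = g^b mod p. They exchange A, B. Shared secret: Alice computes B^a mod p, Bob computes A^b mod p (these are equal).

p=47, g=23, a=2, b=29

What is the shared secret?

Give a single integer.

Answer: 27

Derivation:
A = 23^2 mod 47  (bits of 2 = 10)
  bit 0 = 1: r = r^2 * 23 mod 47 = 1^2 * 23 = 1*23 = 23
  bit 1 = 0: r = r^2 mod 47 = 23^2 = 12
  -> A = 12
B = 23^29 mod 47  (bits of 29 = 11101)
  bit 0 = 1: r = r^2 * 23 mod 47 = 1^2 * 23 = 1*23 = 23
  bit 1 = 1: r = r^2 * 23 mod 47 = 23^2 * 23 = 12*23 = 41
  bit 2 = 1: r = r^2 * 23 mod 47 = 41^2 * 23 = 36*23 = 29
  bit 3 = 0: r = r^2 mod 47 = 29^2 = 42
  bit 4 = 1: r = r^2 * 23 mod 47 = 42^2 * 23 = 25*23 = 11
  -> B = 11
s = B^a = 11^2 mod 47  (bits of 2 = 10)
  bit 0 = 1: r = r^2 * 11 mod 47 = 1^2 * 11 = 1*11 = 11
  bit 1 = 0: r = r^2 mod 47 = 11^2 = 27
  -> s = B^a = 27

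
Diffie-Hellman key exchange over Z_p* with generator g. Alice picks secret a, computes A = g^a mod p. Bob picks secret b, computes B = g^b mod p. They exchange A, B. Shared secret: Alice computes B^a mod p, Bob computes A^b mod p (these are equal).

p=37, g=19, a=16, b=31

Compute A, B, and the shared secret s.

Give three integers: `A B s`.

Answer: 33 32 34

Derivation:
A = 19^16 mod 37  (bits of 16 = 10000)
  bit 0 = 1: r = r^2 * 19 mod 37 = 1^2 * 19 = 1*19 = 19
  bit 1 = 0: r = r^2 mod 37 = 19^2 = 28
  bit 2 = 0: r = r^2 mod 37 = 28^2 = 7
  bit 3 = 0: r = r^2 mod 37 = 7^2 = 12
  bit 4 = 0: r = r^2 mod 37 = 12^2 = 33
  -> A = 33
B = 19^31 mod 37  (bits of 31 = 11111)
  bit 0 = 1: r = r^2 * 19 mod 37 = 1^2 * 19 = 1*19 = 19
  bit 1 = 1: r = r^2 * 19 mod 37 = 19^2 * 19 = 28*19 = 14
  bit 2 = 1: r = r^2 * 19 mod 37 = 14^2 * 19 = 11*19 = 24
  bit 3 = 1: r = r^2 * 19 mod 37 = 24^2 * 19 = 21*19 = 29
  bit 4 = 1: r = r^2 * 19 mod 37 = 29^2 * 19 = 27*19 = 32
  -> B = 32
s = B^a = 32^16 mod 37  (bits of 16 = 10000)
  bit 0 = 1: r = r^2 * 32 mod 37 = 1^2 * 32 = 1*32 = 32
  bit 1 = 0: r = r^2 mod 37 = 32^2 = 25
  bit 2 = 0: r = r^2 mod 37 = 25^2 = 33
  bit 3 = 0: r = r^2 mod 37 = 33^2 = 16
  bit 4 = 0: r = r^2 mod 37 = 16^2 = 34
  -> s = B^a = 34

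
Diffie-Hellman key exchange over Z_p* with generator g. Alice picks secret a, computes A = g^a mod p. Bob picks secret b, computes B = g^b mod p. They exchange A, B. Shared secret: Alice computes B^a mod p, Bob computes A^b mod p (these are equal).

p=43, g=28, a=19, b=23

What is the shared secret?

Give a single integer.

Answer: 3

Derivation:
A = 28^19 mod 43  (bits of 19 = 10011)
  bit 0 = 1: r = r^2 * 28 mod 43 = 1^2 * 28 = 1*28 = 28
  bit 1 = 0: r = r^2 mod 43 = 28^2 = 10
  bit 2 = 0: r = r^2 mod 43 = 10^2 = 14
  bit 3 = 1: r = r^2 * 28 mod 43 = 14^2 * 28 = 24*28 = 27
  bit 4 = 1: r = r^2 * 28 mod 43 = 27^2 * 28 = 41*28 = 30
  -> A = 30
B = 28^23 mod 43  (bits of 23 = 10111)
  bit 0 = 1: r = r^2 * 28 mod 43 = 1^2 * 28 = 1*28 = 28
  bit 1 = 0: r = r^2 mod 43 = 28^2 = 10
  bit 2 = 1: r = r^2 * 28 mod 43 = 10^2 * 28 = 14*28 = 5
  bit 3 = 1: r = r^2 * 28 mod 43 = 5^2 * 28 = 25*28 = 12
  bit 4 = 1: r = r^2 * 28 mod 43 = 12^2 * 28 = 15*28 = 33
  -> B = 33
s = B^a = 33^19 mod 43  (bits of 19 = 10011)
  bit 0 = 1: r = r^2 * 33 mod 43 = 1^2 * 33 = 1*33 = 33
  bit 1 = 0: r = r^2 mod 43 = 33^2 = 14
  bit 2 = 0: r = r^2 mod 43 = 14^2 = 24
  bit 3 = 1: r = r^2 * 33 mod 43 = 24^2 * 33 = 17*33 = 2
  bit 4 = 1: r = r^2 * 33 mod 43 = 2^2 * 33 = 4*33 = 3
  -> s = B^a = 3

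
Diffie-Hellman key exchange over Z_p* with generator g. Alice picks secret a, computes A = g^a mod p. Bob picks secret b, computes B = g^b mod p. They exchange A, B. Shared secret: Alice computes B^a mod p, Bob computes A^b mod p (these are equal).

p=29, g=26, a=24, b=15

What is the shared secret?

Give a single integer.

Answer: 24

Derivation:
A = 26^24 mod 29  (bits of 24 = 11000)
  bit 0 = 1: r = r^2 * 26 mod 29 = 1^2 * 26 = 1*26 = 26
  bit 1 = 1: r = r^2 * 26 mod 29 = 26^2 * 26 = 9*26 = 2
  bit 2 = 0: r = r^2 mod 29 = 2^2 = 4
  bit 3 = 0: r = r^2 mod 29 = 4^2 = 16
  bit 4 = 0: r = r^2 mod 29 = 16^2 = 24
  -> A = 24
B = 26^15 mod 29  (bits of 15 = 1111)
  bit 0 = 1: r = r^2 * 26 mod 29 = 1^2 * 26 = 1*26 = 26
  bit 1 = 1: r = r^2 * 26 mod 29 = 26^2 * 26 = 9*26 = 2
  bit 2 = 1: r = r^2 * 26 mod 29 = 2^2 * 26 = 4*26 = 17
  bit 3 = 1: r = r^2 * 26 mod 29 = 17^2 * 26 = 28*26 = 3
  -> B = 3
s = B^a = 3^24 mod 29  (bits of 24 = 11000)
  bit 0 = 1: r = r^2 * 3 mod 29 = 1^2 * 3 = 1*3 = 3
  bit 1 = 1: r = r^2 * 3 mod 29 = 3^2 * 3 = 9*3 = 27
  bit 2 = 0: r = r^2 mod 29 = 27^2 = 4
  bit 3 = 0: r = r^2 mod 29 = 4^2 = 16
  bit 4 = 0: r = r^2 mod 29 = 16^2 = 24
  -> s = B^a = 24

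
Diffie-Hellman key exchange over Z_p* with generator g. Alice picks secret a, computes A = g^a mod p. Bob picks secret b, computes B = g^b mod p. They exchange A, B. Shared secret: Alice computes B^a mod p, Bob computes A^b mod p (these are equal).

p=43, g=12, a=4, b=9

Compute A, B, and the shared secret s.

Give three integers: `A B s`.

Answer: 10 39 41

Derivation:
A = 12^4 mod 43  (bits of 4 = 100)
  bit 0 = 1: r = r^2 * 12 mod 43 = 1^2 * 12 = 1*12 = 12
  bit 1 = 0: r = r^2 mod 43 = 12^2 = 15
  bit 2 = 0: r = r^2 mod 43 = 15^2 = 10
  -> A = 10
B = 12^9 mod 43  (bits of 9 = 1001)
  bit 0 = 1: r = r^2 * 12 mod 43 = 1^2 * 12 = 1*12 = 12
  bit 1 = 0: r = r^2 mod 43 = 12^2 = 15
  bit 2 = 0: r = r^2 mod 43 = 15^2 = 10
  bit 3 = 1: r = r^2 * 12 mod 43 = 10^2 * 12 = 14*12 = 39
  -> B = 39
s = B^a = 39^4 mod 43  (bits of 4 = 100)
  bit 0 = 1: r = r^2 * 39 mod 43 = 1^2 * 39 = 1*39 = 39
  bit 1 = 0: r = r^2 mod 43 = 39^2 = 16
  bit 2 = 0: r = r^2 mod 43 = 16^2 = 41
  -> s = B^a = 41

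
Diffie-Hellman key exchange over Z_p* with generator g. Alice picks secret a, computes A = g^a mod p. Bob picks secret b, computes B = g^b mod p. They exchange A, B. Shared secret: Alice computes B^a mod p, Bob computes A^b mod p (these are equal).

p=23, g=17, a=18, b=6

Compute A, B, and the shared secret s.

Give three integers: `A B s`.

Answer: 3 12 16

Derivation:
A = 17^18 mod 23  (bits of 18 = 10010)
  bit 0 = 1: r = r^2 * 17 mod 23 = 1^2 * 17 = 1*17 = 17
  bit 1 = 0: r = r^2 mod 23 = 17^2 = 13
  bit 2 = 0: r = r^2 mod 23 = 13^2 = 8
  bit 3 = 1: r = r^2 * 17 mod 23 = 8^2 * 17 = 18*17 = 7
  bit 4 = 0: r = r^2 mod 23 = 7^2 = 3
  -> A = 3
B = 17^6 mod 23  (bits of 6 = 110)
  bit 0 = 1: r = r^2 * 17 mod 23 = 1^2 * 17 = 1*17 = 17
  bit 1 = 1: r = r^2 * 17 mod 23 = 17^2 * 17 = 13*17 = 14
  bit 2 = 0: r = r^2 mod 23 = 14^2 = 12
  -> B = 12
s = B^a = 12^18 mod 23  (bits of 18 = 10010)
  bit 0 = 1: r = r^2 * 12 mod 23 = 1^2 * 12 = 1*12 = 12
  bit 1 = 0: r = r^2 mod 23 = 12^2 = 6
  bit 2 = 0: r = r^2 mod 23 = 6^2 = 13
  bit 3 = 1: r = r^2 * 12 mod 23 = 13^2 * 12 = 8*12 = 4
  bit 4 = 0: r = r^2 mod 23 = 4^2 = 16
  -> s = B^a = 16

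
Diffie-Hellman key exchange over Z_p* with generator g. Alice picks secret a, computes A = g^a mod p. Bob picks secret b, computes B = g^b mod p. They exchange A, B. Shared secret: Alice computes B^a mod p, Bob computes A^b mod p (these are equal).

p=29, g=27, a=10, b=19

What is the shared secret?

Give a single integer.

Answer: 5

Derivation:
A = 27^10 mod 29  (bits of 10 = 1010)
  bit 0 = 1: r = r^2 * 27 mod 29 = 1^2 * 27 = 1*27 = 27
  bit 1 = 0: r = r^2 mod 29 = 27^2 = 4
  bit 2 = 1: r = r^2 * 27 mod 29 = 4^2 * 27 = 16*27 = 26
  bit 3 = 0: r = r^2 mod 29 = 26^2 = 9
  -> A = 9
B = 27^19 mod 29  (bits of 19 = 10011)
  bit 0 = 1: r = r^2 * 27 mod 29 = 1^2 * 27 = 1*27 = 27
  bit 1 = 0: r = r^2 mod 29 = 27^2 = 4
  bit 2 = 0: r = r^2 mod 29 = 4^2 = 16
  bit 3 = 1: r = r^2 * 27 mod 29 = 16^2 * 27 = 24*27 = 10
  bit 4 = 1: r = r^2 * 27 mod 29 = 10^2 * 27 = 13*27 = 3
  -> B = 3
s = B^a = 3^10 mod 29  (bits of 10 = 1010)
  bit 0 = 1: r = r^2 * 3 mod 29 = 1^2 * 3 = 1*3 = 3
  bit 1 = 0: r = r^2 mod 29 = 3^2 = 9
  bit 2 = 1: r = r^2 * 3 mod 29 = 9^2 * 3 = 23*3 = 11
  bit 3 = 0: r = r^2 mod 29 = 11^2 = 5
  -> s = B^a = 5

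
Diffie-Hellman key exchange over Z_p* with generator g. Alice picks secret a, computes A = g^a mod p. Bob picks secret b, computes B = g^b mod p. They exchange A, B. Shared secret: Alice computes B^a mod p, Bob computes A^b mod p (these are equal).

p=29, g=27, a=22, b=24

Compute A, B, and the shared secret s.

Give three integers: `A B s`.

Answer: 5 20 20

Derivation:
A = 27^22 mod 29  (bits of 22 = 10110)
  bit 0 = 1: r = r^2 * 27 mod 29 = 1^2 * 27 = 1*27 = 27
  bit 1 = 0: r = r^2 mod 29 = 27^2 = 4
  bit 2 = 1: r = r^2 * 27 mod 29 = 4^2 * 27 = 16*27 = 26
  bit 3 = 1: r = r^2 * 27 mod 29 = 26^2 * 27 = 9*27 = 11
  bit 4 = 0: r = r^2 mod 29 = 11^2 = 5
  -> A = 5
B = 27^24 mod 29  (bits of 24 = 11000)
  bit 0 = 1: r = r^2 * 27 mod 29 = 1^2 * 27 = 1*27 = 27
  bit 1 = 1: r = r^2 * 27 mod 29 = 27^2 * 27 = 4*27 = 21
  bit 2 = 0: r = r^2 mod 29 = 21^2 = 6
  bit 3 = 0: r = r^2 mod 29 = 6^2 = 7
  bit 4 = 0: r = r^2 mod 29 = 7^2 = 20
  -> B = 20
s = B^a = 20^22 mod 29  (bits of 22 = 10110)
  bit 0 = 1: r = r^2 * 20 mod 29 = 1^2 * 20 = 1*20 = 20
  bit 1 = 0: r = r^2 mod 29 = 20^2 = 23
  bit 2 = 1: r = r^2 * 20 mod 29 = 23^2 * 20 = 7*20 = 24
  bit 3 = 1: r = r^2 * 20 mod 29 = 24^2 * 20 = 25*20 = 7
  bit 4 = 0: r = r^2 mod 29 = 7^2 = 20
  -> s = B^a = 20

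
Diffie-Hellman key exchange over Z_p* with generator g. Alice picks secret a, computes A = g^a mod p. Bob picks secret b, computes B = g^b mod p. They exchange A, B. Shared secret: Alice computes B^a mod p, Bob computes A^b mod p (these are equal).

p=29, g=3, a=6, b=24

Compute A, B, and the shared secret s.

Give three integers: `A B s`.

A = 3^6 mod 29  (bits of 6 = 110)
  bit 0 = 1: r = r^2 * 3 mod 29 = 1^2 * 3 = 1*3 = 3
  bit 1 = 1: r = r^2 * 3 mod 29 = 3^2 * 3 = 9*3 = 27
  bit 2 = 0: r = r^2 mod 29 = 27^2 = 4
  -> A = 4
B = 3^24 mod 29  (bits of 24 = 11000)
  bit 0 = 1: r = r^2 * 3 mod 29 = 1^2 * 3 = 1*3 = 3
  bit 1 = 1: r = r^2 * 3 mod 29 = 3^2 * 3 = 9*3 = 27
  bit 2 = 0: r = r^2 mod 29 = 27^2 = 4
  bit 3 = 0: r = r^2 mod 29 = 4^2 = 16
  bit 4 = 0: r = r^2 mod 29 = 16^2 = 24
  -> B = 24
s = B^a = 24^6 mod 29  (bits of 6 = 110)
  bit 0 = 1: r = r^2 * 24 mod 29 = 1^2 * 24 = 1*24 = 24
  bit 1 = 1: r = r^2 * 24 mod 29 = 24^2 * 24 = 25*24 = 20
  bit 2 = 0: r = r^2 mod 29 = 20^2 = 23
  -> s = B^a = 23

Answer: 4 24 23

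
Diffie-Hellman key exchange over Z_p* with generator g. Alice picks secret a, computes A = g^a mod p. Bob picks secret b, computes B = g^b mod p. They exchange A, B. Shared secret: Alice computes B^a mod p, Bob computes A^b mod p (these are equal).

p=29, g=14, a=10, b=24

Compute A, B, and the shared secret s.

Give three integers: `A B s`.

Answer: 13 16 7

Derivation:
A = 14^10 mod 29  (bits of 10 = 1010)
  bit 0 = 1: r = r^2 * 14 mod 29 = 1^2 * 14 = 1*14 = 14
  bit 1 = 0: r = r^2 mod 29 = 14^2 = 22
  bit 2 = 1: r = r^2 * 14 mod 29 = 22^2 * 14 = 20*14 = 19
  bit 3 = 0: r = r^2 mod 29 = 19^2 = 13
  -> A = 13
B = 14^24 mod 29  (bits of 24 = 11000)
  bit 0 = 1: r = r^2 * 14 mod 29 = 1^2 * 14 = 1*14 = 14
  bit 1 = 1: r = r^2 * 14 mod 29 = 14^2 * 14 = 22*14 = 18
  bit 2 = 0: r = r^2 mod 29 = 18^2 = 5
  bit 3 = 0: r = r^2 mod 29 = 5^2 = 25
  bit 4 = 0: r = r^2 mod 29 = 25^2 = 16
  -> B = 16
s = B^a = 16^10 mod 29  (bits of 10 = 1010)
  bit 0 = 1: r = r^2 * 16 mod 29 = 1^2 * 16 = 1*16 = 16
  bit 1 = 0: r = r^2 mod 29 = 16^2 = 24
  bit 2 = 1: r = r^2 * 16 mod 29 = 24^2 * 16 = 25*16 = 23
  bit 3 = 0: r = r^2 mod 29 = 23^2 = 7
  -> s = B^a = 7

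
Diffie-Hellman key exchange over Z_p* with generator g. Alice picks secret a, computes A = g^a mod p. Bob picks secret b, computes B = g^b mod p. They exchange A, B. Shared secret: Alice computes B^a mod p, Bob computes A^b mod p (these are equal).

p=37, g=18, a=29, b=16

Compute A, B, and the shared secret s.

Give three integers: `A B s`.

A = 18^29 mod 37  (bits of 29 = 11101)
  bit 0 = 1: r = r^2 * 18 mod 37 = 1^2 * 18 = 1*18 = 18
  bit 1 = 1: r = r^2 * 18 mod 37 = 18^2 * 18 = 28*18 = 23
  bit 2 = 1: r = r^2 * 18 mod 37 = 23^2 * 18 = 11*18 = 13
  bit 3 = 0: r = r^2 mod 37 = 13^2 = 21
  bit 4 = 1: r = r^2 * 18 mod 37 = 21^2 * 18 = 34*18 = 20
  -> A = 20
B = 18^16 mod 37  (bits of 16 = 10000)
  bit 0 = 1: r = r^2 * 18 mod 37 = 1^2 * 18 = 1*18 = 18
  bit 1 = 0: r = r^2 mod 37 = 18^2 = 28
  bit 2 = 0: r = r^2 mod 37 = 28^2 = 7
  bit 3 = 0: r = r^2 mod 37 = 7^2 = 12
  bit 4 = 0: r = r^2 mod 37 = 12^2 = 33
  -> B = 33
s = B^a = 33^29 mod 37  (bits of 29 = 11101)
  bit 0 = 1: r = r^2 * 33 mod 37 = 1^2 * 33 = 1*33 = 33
  bit 1 = 1: r = r^2 * 33 mod 37 = 33^2 * 33 = 16*33 = 10
  bit 2 = 1: r = r^2 * 33 mod 37 = 10^2 * 33 = 26*33 = 7
  bit 3 = 0: r = r^2 mod 37 = 7^2 = 12
  bit 4 = 1: r = r^2 * 33 mod 37 = 12^2 * 33 = 33*33 = 16
  -> s = B^a = 16

Answer: 20 33 16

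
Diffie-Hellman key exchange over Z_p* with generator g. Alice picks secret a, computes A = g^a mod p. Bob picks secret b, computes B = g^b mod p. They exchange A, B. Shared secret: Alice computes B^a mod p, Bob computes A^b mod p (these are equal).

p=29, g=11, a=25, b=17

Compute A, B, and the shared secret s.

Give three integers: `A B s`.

A = 11^25 mod 29  (bits of 25 = 11001)
  bit 0 = 1: r = r^2 * 11 mod 29 = 1^2 * 11 = 1*11 = 11
  bit 1 = 1: r = r^2 * 11 mod 29 = 11^2 * 11 = 5*11 = 26
  bit 2 = 0: r = r^2 mod 29 = 26^2 = 9
  bit 3 = 0: r = r^2 mod 29 = 9^2 = 23
  bit 4 = 1: r = r^2 * 11 mod 29 = 23^2 * 11 = 7*11 = 19
  -> A = 19
B = 11^17 mod 29  (bits of 17 = 10001)
  bit 0 = 1: r = r^2 * 11 mod 29 = 1^2 * 11 = 1*11 = 11
  bit 1 = 0: r = r^2 mod 29 = 11^2 = 5
  bit 2 = 0: r = r^2 mod 29 = 5^2 = 25
  bit 3 = 0: r = r^2 mod 29 = 25^2 = 16
  bit 4 = 1: r = r^2 * 11 mod 29 = 16^2 * 11 = 24*11 = 3
  -> B = 3
s = B^a = 3^25 mod 29  (bits of 25 = 11001)
  bit 0 = 1: r = r^2 * 3 mod 29 = 1^2 * 3 = 1*3 = 3
  bit 1 = 1: r = r^2 * 3 mod 29 = 3^2 * 3 = 9*3 = 27
  bit 2 = 0: r = r^2 mod 29 = 27^2 = 4
  bit 3 = 0: r = r^2 mod 29 = 4^2 = 16
  bit 4 = 1: r = r^2 * 3 mod 29 = 16^2 * 3 = 24*3 = 14
  -> s = B^a = 14

Answer: 19 3 14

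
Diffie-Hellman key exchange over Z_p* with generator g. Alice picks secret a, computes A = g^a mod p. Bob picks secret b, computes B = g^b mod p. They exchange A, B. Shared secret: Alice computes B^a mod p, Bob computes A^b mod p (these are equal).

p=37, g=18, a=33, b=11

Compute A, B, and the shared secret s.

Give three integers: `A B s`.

Answer: 29 17 23

Derivation:
A = 18^33 mod 37  (bits of 33 = 100001)
  bit 0 = 1: r = r^2 * 18 mod 37 = 1^2 * 18 = 1*18 = 18
  bit 1 = 0: r = r^2 mod 37 = 18^2 = 28
  bit 2 = 0: r = r^2 mod 37 = 28^2 = 7
  bit 3 = 0: r = r^2 mod 37 = 7^2 = 12
  bit 4 = 0: r = r^2 mod 37 = 12^2 = 33
  bit 5 = 1: r = r^2 * 18 mod 37 = 33^2 * 18 = 16*18 = 29
  -> A = 29
B = 18^11 mod 37  (bits of 11 = 1011)
  bit 0 = 1: r = r^2 * 18 mod 37 = 1^2 * 18 = 1*18 = 18
  bit 1 = 0: r = r^2 mod 37 = 18^2 = 28
  bit 2 = 1: r = r^2 * 18 mod 37 = 28^2 * 18 = 7*18 = 15
  bit 3 = 1: r = r^2 * 18 mod 37 = 15^2 * 18 = 3*18 = 17
  -> B = 17
s = B^a = 17^33 mod 37  (bits of 33 = 100001)
  bit 0 = 1: r = r^2 * 17 mod 37 = 1^2 * 17 = 1*17 = 17
  bit 1 = 0: r = r^2 mod 37 = 17^2 = 30
  bit 2 = 0: r = r^2 mod 37 = 30^2 = 12
  bit 3 = 0: r = r^2 mod 37 = 12^2 = 33
  bit 4 = 0: r = r^2 mod 37 = 33^2 = 16
  bit 5 = 1: r = r^2 * 17 mod 37 = 16^2 * 17 = 34*17 = 23
  -> s = B^a = 23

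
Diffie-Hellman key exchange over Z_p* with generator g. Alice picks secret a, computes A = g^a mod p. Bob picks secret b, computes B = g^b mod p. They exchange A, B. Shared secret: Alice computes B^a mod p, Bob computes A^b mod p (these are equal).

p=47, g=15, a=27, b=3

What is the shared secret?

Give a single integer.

A = 15^27 mod 47  (bits of 27 = 11011)
  bit 0 = 1: r = r^2 * 15 mod 47 = 1^2 * 15 = 1*15 = 15
  bit 1 = 1: r = r^2 * 15 mod 47 = 15^2 * 15 = 37*15 = 38
  bit 2 = 0: r = r^2 mod 47 = 38^2 = 34
  bit 3 = 1: r = r^2 * 15 mod 47 = 34^2 * 15 = 28*15 = 44
  bit 4 = 1: r = r^2 * 15 mod 47 = 44^2 * 15 = 9*15 = 41
  -> A = 41
B = 15^3 mod 47  (bits of 3 = 11)
  bit 0 = 1: r = r^2 * 15 mod 47 = 1^2 * 15 = 1*15 = 15
  bit 1 = 1: r = r^2 * 15 mod 47 = 15^2 * 15 = 37*15 = 38
  -> B = 38
s = B^a = 38^27 mod 47  (bits of 27 = 11011)
  bit 0 = 1: r = r^2 * 38 mod 47 = 1^2 * 38 = 1*38 = 38
  bit 1 = 1: r = r^2 * 38 mod 47 = 38^2 * 38 = 34*38 = 23
  bit 2 = 0: r = r^2 mod 47 = 23^2 = 12
  bit 3 = 1: r = r^2 * 38 mod 47 = 12^2 * 38 = 3*38 = 20
  bit 4 = 1: r = r^2 * 38 mod 47 = 20^2 * 38 = 24*38 = 19
  -> s = B^a = 19

Answer: 19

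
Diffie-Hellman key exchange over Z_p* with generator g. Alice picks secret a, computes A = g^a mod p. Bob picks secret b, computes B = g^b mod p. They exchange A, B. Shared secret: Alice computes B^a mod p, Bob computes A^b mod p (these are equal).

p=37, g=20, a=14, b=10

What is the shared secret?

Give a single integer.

A = 20^14 mod 37  (bits of 14 = 1110)
  bit 0 = 1: r = r^2 * 20 mod 37 = 1^2 * 20 = 1*20 = 20
  bit 1 = 1: r = r^2 * 20 mod 37 = 20^2 * 20 = 30*20 = 8
  bit 2 = 1: r = r^2 * 20 mod 37 = 8^2 * 20 = 27*20 = 22
  bit 3 = 0: r = r^2 mod 37 = 22^2 = 3
  -> A = 3
B = 20^10 mod 37  (bits of 10 = 1010)
  bit 0 = 1: r = r^2 * 20 mod 37 = 1^2 * 20 = 1*20 = 20
  bit 1 = 0: r = r^2 mod 37 = 20^2 = 30
  bit 2 = 1: r = r^2 * 20 mod 37 = 30^2 * 20 = 12*20 = 18
  bit 3 = 0: r = r^2 mod 37 = 18^2 = 28
  -> B = 28
s = B^a = 28^14 mod 37  (bits of 14 = 1110)
  bit 0 = 1: r = r^2 * 28 mod 37 = 1^2 * 28 = 1*28 = 28
  bit 1 = 1: r = r^2 * 28 mod 37 = 28^2 * 28 = 7*28 = 11
  bit 2 = 1: r = r^2 * 28 mod 37 = 11^2 * 28 = 10*28 = 21
  bit 3 = 0: r = r^2 mod 37 = 21^2 = 34
  -> s = B^a = 34

Answer: 34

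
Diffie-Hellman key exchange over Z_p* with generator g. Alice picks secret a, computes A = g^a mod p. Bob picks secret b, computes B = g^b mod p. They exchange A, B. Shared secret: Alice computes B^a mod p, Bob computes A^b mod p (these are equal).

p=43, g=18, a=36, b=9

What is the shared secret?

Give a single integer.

Answer: 11

Derivation:
A = 18^36 mod 43  (bits of 36 = 100100)
  bit 0 = 1: r = r^2 * 18 mod 43 = 1^2 * 18 = 1*18 = 18
  bit 1 = 0: r = r^2 mod 43 = 18^2 = 23
  bit 2 = 0: r = r^2 mod 43 = 23^2 = 13
  bit 3 = 1: r = r^2 * 18 mod 43 = 13^2 * 18 = 40*18 = 32
  bit 4 = 0: r = r^2 mod 43 = 32^2 = 35
  bit 5 = 0: r = r^2 mod 43 = 35^2 = 21
  -> A = 21
B = 18^9 mod 43  (bits of 9 = 1001)
  bit 0 = 1: r = r^2 * 18 mod 43 = 1^2 * 18 = 1*18 = 18
  bit 1 = 0: r = r^2 mod 43 = 18^2 = 23
  bit 2 = 0: r = r^2 mod 43 = 23^2 = 13
  bit 3 = 1: r = r^2 * 18 mod 43 = 13^2 * 18 = 40*18 = 32
  -> B = 32
s = B^a = 32^36 mod 43  (bits of 36 = 100100)
  bit 0 = 1: r = r^2 * 32 mod 43 = 1^2 * 32 = 1*32 = 32
  bit 1 = 0: r = r^2 mod 43 = 32^2 = 35
  bit 2 = 0: r = r^2 mod 43 = 35^2 = 21
  bit 3 = 1: r = r^2 * 32 mod 43 = 21^2 * 32 = 11*32 = 8
  bit 4 = 0: r = r^2 mod 43 = 8^2 = 21
  bit 5 = 0: r = r^2 mod 43 = 21^2 = 11
  -> s = B^a = 11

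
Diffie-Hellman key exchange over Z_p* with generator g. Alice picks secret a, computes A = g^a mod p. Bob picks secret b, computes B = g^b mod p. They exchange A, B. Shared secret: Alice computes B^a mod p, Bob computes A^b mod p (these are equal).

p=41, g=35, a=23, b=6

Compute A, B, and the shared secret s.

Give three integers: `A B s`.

Answer: 11 39 33

Derivation:
A = 35^23 mod 41  (bits of 23 = 10111)
  bit 0 = 1: r = r^2 * 35 mod 41 = 1^2 * 35 = 1*35 = 35
  bit 1 = 0: r = r^2 mod 41 = 35^2 = 36
  bit 2 = 1: r = r^2 * 35 mod 41 = 36^2 * 35 = 25*35 = 14
  bit 3 = 1: r = r^2 * 35 mod 41 = 14^2 * 35 = 32*35 = 13
  bit 4 = 1: r = r^2 * 35 mod 41 = 13^2 * 35 = 5*35 = 11
  -> A = 11
B = 35^6 mod 41  (bits of 6 = 110)
  bit 0 = 1: r = r^2 * 35 mod 41 = 1^2 * 35 = 1*35 = 35
  bit 1 = 1: r = r^2 * 35 mod 41 = 35^2 * 35 = 36*35 = 30
  bit 2 = 0: r = r^2 mod 41 = 30^2 = 39
  -> B = 39
s = B^a = 39^23 mod 41  (bits of 23 = 10111)
  bit 0 = 1: r = r^2 * 39 mod 41 = 1^2 * 39 = 1*39 = 39
  bit 1 = 0: r = r^2 mod 41 = 39^2 = 4
  bit 2 = 1: r = r^2 * 39 mod 41 = 4^2 * 39 = 16*39 = 9
  bit 3 = 1: r = r^2 * 39 mod 41 = 9^2 * 39 = 40*39 = 2
  bit 4 = 1: r = r^2 * 39 mod 41 = 2^2 * 39 = 4*39 = 33
  -> s = B^a = 33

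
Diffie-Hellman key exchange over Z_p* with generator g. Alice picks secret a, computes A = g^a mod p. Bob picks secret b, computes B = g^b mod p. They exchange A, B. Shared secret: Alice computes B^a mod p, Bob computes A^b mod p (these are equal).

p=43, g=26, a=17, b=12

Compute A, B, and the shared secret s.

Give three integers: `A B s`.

Answer: 20 21 16

Derivation:
A = 26^17 mod 43  (bits of 17 = 10001)
  bit 0 = 1: r = r^2 * 26 mod 43 = 1^2 * 26 = 1*26 = 26
  bit 1 = 0: r = r^2 mod 43 = 26^2 = 31
  bit 2 = 0: r = r^2 mod 43 = 31^2 = 15
  bit 3 = 0: r = r^2 mod 43 = 15^2 = 10
  bit 4 = 1: r = r^2 * 26 mod 43 = 10^2 * 26 = 14*26 = 20
  -> A = 20
B = 26^12 mod 43  (bits of 12 = 1100)
  bit 0 = 1: r = r^2 * 26 mod 43 = 1^2 * 26 = 1*26 = 26
  bit 1 = 1: r = r^2 * 26 mod 43 = 26^2 * 26 = 31*26 = 32
  bit 2 = 0: r = r^2 mod 43 = 32^2 = 35
  bit 3 = 0: r = r^2 mod 43 = 35^2 = 21
  -> B = 21
s = B^a = 21^17 mod 43  (bits of 17 = 10001)
  bit 0 = 1: r = r^2 * 21 mod 43 = 1^2 * 21 = 1*21 = 21
  bit 1 = 0: r = r^2 mod 43 = 21^2 = 11
  bit 2 = 0: r = r^2 mod 43 = 11^2 = 35
  bit 3 = 0: r = r^2 mod 43 = 35^2 = 21
  bit 4 = 1: r = r^2 * 21 mod 43 = 21^2 * 21 = 11*21 = 16
  -> s = B^a = 16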